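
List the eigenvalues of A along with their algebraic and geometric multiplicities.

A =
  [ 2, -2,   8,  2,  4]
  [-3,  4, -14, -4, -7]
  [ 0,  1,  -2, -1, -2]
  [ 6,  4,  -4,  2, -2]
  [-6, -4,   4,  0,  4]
λ = 2: alg = 5, geom = 3

Step 1 — factor the characteristic polynomial to read off the algebraic multiplicities:
  χ_A(x) = (x - 2)^5

Step 2 — compute geometric multiplicities via the rank-nullity identity g(λ) = n − rank(A − λI):
  rank(A − (2)·I) = 2, so dim ker(A − (2)·I) = n − 2 = 3

Summary:
  λ = 2: algebraic multiplicity = 5, geometric multiplicity = 3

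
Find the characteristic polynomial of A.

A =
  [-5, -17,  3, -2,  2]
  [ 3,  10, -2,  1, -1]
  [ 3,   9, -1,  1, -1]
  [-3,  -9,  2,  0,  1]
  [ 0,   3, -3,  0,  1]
x^5 - 5*x^4 + 10*x^3 - 10*x^2 + 5*x - 1

Expanding det(x·I − A) (e.g. by cofactor expansion or by noting that A is similar to its Jordan form J, which has the same characteristic polynomial as A) gives
  χ_A(x) = x^5 - 5*x^4 + 10*x^3 - 10*x^2 + 5*x - 1
which factors as (x - 1)^5. The eigenvalues (with algebraic multiplicities) are λ = 1 with multiplicity 5.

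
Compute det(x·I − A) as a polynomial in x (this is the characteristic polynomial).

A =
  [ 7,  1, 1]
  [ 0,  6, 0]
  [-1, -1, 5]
x^3 - 18*x^2 + 108*x - 216

Expanding det(x·I − A) (e.g. by cofactor expansion or by noting that A is similar to its Jordan form J, which has the same characteristic polynomial as A) gives
  χ_A(x) = x^3 - 18*x^2 + 108*x - 216
which factors as (x - 6)^3. The eigenvalues (with algebraic multiplicities) are λ = 6 with multiplicity 3.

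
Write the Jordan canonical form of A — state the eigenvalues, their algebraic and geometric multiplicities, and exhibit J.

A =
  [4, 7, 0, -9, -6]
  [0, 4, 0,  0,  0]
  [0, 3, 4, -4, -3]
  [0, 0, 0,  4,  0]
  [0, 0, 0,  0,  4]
J_2(4) ⊕ J_2(4) ⊕ J_1(4)

The characteristic polynomial is
  det(x·I − A) = x^5 - 20*x^4 + 160*x^3 - 640*x^2 + 1280*x - 1024 = (x - 4)^5

Eigenvalues and multiplicities (the geometric multiplicity of λ is n − rank(A − λI), which equals the number of Jordan blocks for λ):
  λ = 4: algebraic multiplicity = 5, geometric multiplicity = 3

Determining the block sizes for each eigenvalue:
  λ = 4: with am = 5 and gm = 3, the partition is not yet determined (e.g. several partitions of 5 into 3 parts exist). Let N = A − (4)·I. Computing rank(N^1) = 2, rank(N^2) = 0; the number of blocks of size ≥ j is rank(N^{j−1}) − rank(N^j), giving [3, 2]. So we have 2 block(s) of size 2, 1 block(s) of size 1 → block sizes [2, 2, 1]

Assembling the blocks gives a Jordan form
J =
  [4, 1, 0, 0, 0]
  [0, 4, 0, 0, 0]
  [0, 0, 4, 1, 0]
  [0, 0, 0, 4, 0]
  [0, 0, 0, 0, 4]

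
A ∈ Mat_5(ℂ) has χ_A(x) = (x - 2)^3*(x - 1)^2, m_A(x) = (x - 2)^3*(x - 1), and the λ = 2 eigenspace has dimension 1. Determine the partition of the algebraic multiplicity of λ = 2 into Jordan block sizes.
Block sizes for λ = 2: [3]

Step 1 — from the characteristic polynomial, algebraic multiplicity of λ = 2 is 3. From dim ker(A − (2)·I) = 1, there are exactly 1 Jordan blocks for λ = 2.
Step 2 — from the minimal polynomial, the factor (x − 2)^3 tells us the largest block for λ = 2 has size 3.
Step 3 — with total size 3, 1 blocks, and largest block 3, the block sizes (in nonincreasing order) are [3].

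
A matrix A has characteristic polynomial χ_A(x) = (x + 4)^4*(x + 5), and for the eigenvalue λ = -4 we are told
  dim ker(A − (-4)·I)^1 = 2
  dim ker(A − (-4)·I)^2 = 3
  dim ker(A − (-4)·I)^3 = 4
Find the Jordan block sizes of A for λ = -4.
Block sizes for λ = -4: [3, 1]

From the dimensions of kernels of powers, the number of Jordan blocks of size at least j is d_j − d_{j−1} where d_j = dim ker(N^j) (with d_0 = 0). Computing the differences gives [2, 1, 1].
The number of blocks of size exactly k is (#blocks of size ≥ k) − (#blocks of size ≥ k + 1), so the partition is: 1 block(s) of size 1, 1 block(s) of size 3.
In nonincreasing order the block sizes are [3, 1].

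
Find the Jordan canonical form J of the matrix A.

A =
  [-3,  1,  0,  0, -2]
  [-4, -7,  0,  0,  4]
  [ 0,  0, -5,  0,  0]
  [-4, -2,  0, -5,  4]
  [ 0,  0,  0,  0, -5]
J_2(-5) ⊕ J_1(-5) ⊕ J_1(-5) ⊕ J_1(-5)

The characteristic polynomial is
  det(x·I − A) = x^5 + 25*x^4 + 250*x^3 + 1250*x^2 + 3125*x + 3125 = (x + 5)^5

Eigenvalues and multiplicities (the geometric multiplicity of λ is n − rank(A − λI), which equals the number of Jordan blocks for λ):
  λ = -5: algebraic multiplicity = 5, geometric multiplicity = 4

Determining the block sizes for each eigenvalue:
  λ = -5: 4 blocks summing to 5 forces exactly one block of size 2 and the rest size 1 → block sizes [2, 1, 1, 1]

Assembling the blocks gives a Jordan form
J =
  [-5,  1,  0,  0,  0]
  [ 0, -5,  0,  0,  0]
  [ 0,  0, -5,  0,  0]
  [ 0,  0,  0, -5,  0]
  [ 0,  0,  0,  0, -5]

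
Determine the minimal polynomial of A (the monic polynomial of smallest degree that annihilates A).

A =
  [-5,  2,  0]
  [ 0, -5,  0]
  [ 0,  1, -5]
x^2 + 10*x + 25

The characteristic polynomial is χ_A(x) = (x + 5)^3, so the eigenvalues are known. The minimal polynomial is
  m_A(x) = Π_λ (x − λ)^{k_λ}
where k_λ is the size of the *largest* Jordan block for λ (equivalently, the smallest k with (A − λI)^k v = 0 for every generalised eigenvector v of λ).

  λ = -5: largest Jordan block has size 2, contributing (x + 5)^2

So m_A(x) = (x + 5)^2 = x^2 + 10*x + 25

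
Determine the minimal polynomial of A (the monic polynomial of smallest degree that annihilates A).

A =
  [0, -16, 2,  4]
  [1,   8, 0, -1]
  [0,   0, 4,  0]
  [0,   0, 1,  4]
x^3 - 12*x^2 + 48*x - 64

The characteristic polynomial is χ_A(x) = (x - 4)^4, so the eigenvalues are known. The minimal polynomial is
  m_A(x) = Π_λ (x − λ)^{k_λ}
where k_λ is the size of the *largest* Jordan block for λ (equivalently, the smallest k with (A − λI)^k v = 0 for every generalised eigenvector v of λ).

  λ = 4: largest Jordan block has size 3, contributing (x − 4)^3

So m_A(x) = (x - 4)^3 = x^3 - 12*x^2 + 48*x - 64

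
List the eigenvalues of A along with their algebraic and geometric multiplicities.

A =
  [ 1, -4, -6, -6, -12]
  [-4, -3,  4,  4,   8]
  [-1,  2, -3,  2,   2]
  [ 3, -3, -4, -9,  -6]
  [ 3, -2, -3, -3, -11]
λ = -5: alg = 5, geom = 2

Step 1 — factor the characteristic polynomial to read off the algebraic multiplicities:
  χ_A(x) = (x + 5)^5

Step 2 — compute geometric multiplicities via the rank-nullity identity g(λ) = n − rank(A − λI):
  rank(A − (-5)·I) = 3, so dim ker(A − (-5)·I) = n − 3 = 2

Summary:
  λ = -5: algebraic multiplicity = 5, geometric multiplicity = 2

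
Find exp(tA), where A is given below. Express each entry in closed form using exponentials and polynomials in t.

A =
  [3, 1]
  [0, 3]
e^{tA} =
  [exp(3*t), t*exp(3*t)]
  [0, exp(3*t)]

Strategy: write A = P · J · P⁻¹ where J is a Jordan canonical form, so e^{tA} = P · e^{tJ} · P⁻¹, and e^{tJ} can be computed block-by-block.

A has Jordan form
J =
  [3, 1]
  [0, 3]
(up to reordering of blocks).

Per-block formulas:
  For a 2×2 Jordan block J_2(3): exp(t · J_2(3)) = e^(3t)·(I + t·N), where N is the 2×2 nilpotent shift.

After assembling e^{tJ} and conjugating by P, we get:

e^{tA} =
  [exp(3*t), t*exp(3*t)]
  [0, exp(3*t)]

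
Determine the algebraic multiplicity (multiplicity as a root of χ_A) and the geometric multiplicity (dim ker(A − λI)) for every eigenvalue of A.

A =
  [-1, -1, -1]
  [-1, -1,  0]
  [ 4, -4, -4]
λ = -2: alg = 3, geom = 1

Step 1 — factor the characteristic polynomial to read off the algebraic multiplicities:
  χ_A(x) = (x + 2)^3

Step 2 — compute geometric multiplicities via the rank-nullity identity g(λ) = n − rank(A − λI):
  rank(A − (-2)·I) = 2, so dim ker(A − (-2)·I) = n − 2 = 1

Summary:
  λ = -2: algebraic multiplicity = 3, geometric multiplicity = 1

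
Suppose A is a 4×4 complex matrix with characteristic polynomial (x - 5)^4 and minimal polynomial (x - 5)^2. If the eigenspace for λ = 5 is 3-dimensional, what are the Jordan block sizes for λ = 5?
Block sizes for λ = 5: [2, 1, 1]

Step 1 — from the characteristic polynomial, algebraic multiplicity of λ = 5 is 4. From dim ker(A − (5)·I) = 3, there are exactly 3 Jordan blocks for λ = 5.
Step 2 — from the minimal polynomial, the factor (x − 5)^2 tells us the largest block for λ = 5 has size 2.
Step 3 — with total size 4, 3 blocks, and largest block 2, the block sizes (in nonincreasing order) are [2, 1, 1].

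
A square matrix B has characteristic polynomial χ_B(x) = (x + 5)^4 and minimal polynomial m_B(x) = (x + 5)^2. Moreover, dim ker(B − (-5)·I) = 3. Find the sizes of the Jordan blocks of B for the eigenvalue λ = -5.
Block sizes for λ = -5: [2, 1, 1]

Step 1 — from the characteristic polynomial, algebraic multiplicity of λ = -5 is 4. From dim ker(B − (-5)·I) = 3, there are exactly 3 Jordan blocks for λ = -5.
Step 2 — from the minimal polynomial, the factor (x + 5)^2 tells us the largest block for λ = -5 has size 2.
Step 3 — with total size 4, 3 blocks, and largest block 2, the block sizes (in nonincreasing order) are [2, 1, 1].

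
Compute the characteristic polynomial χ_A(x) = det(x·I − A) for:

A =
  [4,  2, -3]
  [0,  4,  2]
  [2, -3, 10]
x^3 - 18*x^2 + 108*x - 216

Expanding det(x·I − A) (e.g. by cofactor expansion or by noting that A is similar to its Jordan form J, which has the same characteristic polynomial as A) gives
  χ_A(x) = x^3 - 18*x^2 + 108*x - 216
which factors as (x - 6)^3. The eigenvalues (with algebraic multiplicities) are λ = 6 with multiplicity 3.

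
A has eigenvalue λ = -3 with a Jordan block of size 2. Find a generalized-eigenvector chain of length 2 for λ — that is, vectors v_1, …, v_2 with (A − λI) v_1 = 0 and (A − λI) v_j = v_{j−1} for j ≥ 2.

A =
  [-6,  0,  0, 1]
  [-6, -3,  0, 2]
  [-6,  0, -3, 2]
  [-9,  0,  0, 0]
A Jordan chain for λ = -3 of length 2:
v_1 = (-3, -6, -6, -9)ᵀ
v_2 = (1, 0, 0, 0)ᵀ

Let N = A − (-3)·I. We want v_2 with N^2 v_2 = 0 but N^1 v_2 ≠ 0; then v_{j-1} := N · v_j for j = 2, …, 2.

Pick v_2 = (1, 0, 0, 0)ᵀ.
Then v_1 = N · v_2 = (-3, -6, -6, -9)ᵀ.

Sanity check: (A − (-3)·I) v_1 = (0, 0, 0, 0)ᵀ = 0. ✓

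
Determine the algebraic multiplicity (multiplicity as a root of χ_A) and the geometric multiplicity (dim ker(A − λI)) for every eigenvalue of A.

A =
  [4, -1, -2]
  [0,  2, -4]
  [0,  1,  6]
λ = 4: alg = 3, geom = 2

Step 1 — factor the characteristic polynomial to read off the algebraic multiplicities:
  χ_A(x) = (x - 4)^3

Step 2 — compute geometric multiplicities via the rank-nullity identity g(λ) = n − rank(A − λI):
  rank(A − (4)·I) = 1, so dim ker(A − (4)·I) = n − 1 = 2

Summary:
  λ = 4: algebraic multiplicity = 3, geometric multiplicity = 2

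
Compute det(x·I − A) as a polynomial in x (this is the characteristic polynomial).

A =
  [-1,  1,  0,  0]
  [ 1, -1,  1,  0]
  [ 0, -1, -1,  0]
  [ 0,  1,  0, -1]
x^4 + 4*x^3 + 6*x^2 + 4*x + 1

Expanding det(x·I − A) (e.g. by cofactor expansion or by noting that A is similar to its Jordan form J, which has the same characteristic polynomial as A) gives
  χ_A(x) = x^4 + 4*x^3 + 6*x^2 + 4*x + 1
which factors as (x + 1)^4. The eigenvalues (with algebraic multiplicities) are λ = -1 with multiplicity 4.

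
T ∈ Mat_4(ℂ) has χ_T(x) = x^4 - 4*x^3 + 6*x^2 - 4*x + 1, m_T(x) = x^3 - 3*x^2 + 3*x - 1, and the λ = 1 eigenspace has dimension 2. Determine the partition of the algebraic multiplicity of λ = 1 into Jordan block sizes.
Block sizes for λ = 1: [3, 1]

Step 1 — from the characteristic polynomial, algebraic multiplicity of λ = 1 is 4. From dim ker(T − (1)·I) = 2, there are exactly 2 Jordan blocks for λ = 1.
Step 2 — from the minimal polynomial, the factor (x − 1)^3 tells us the largest block for λ = 1 has size 3.
Step 3 — with total size 4, 2 blocks, and largest block 3, the block sizes (in nonincreasing order) are [3, 1].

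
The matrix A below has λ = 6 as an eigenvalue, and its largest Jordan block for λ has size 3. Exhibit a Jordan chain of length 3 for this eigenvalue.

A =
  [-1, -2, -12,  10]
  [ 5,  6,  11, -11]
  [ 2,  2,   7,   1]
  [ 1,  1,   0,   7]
A Jordan chain for λ = 6 of length 3:
v_1 = (0, 1, -1, -1)ᵀ
v_2 = (-2, 0, 2, 1)ᵀ
v_3 = (0, 1, 0, 0)ᵀ

Let N = A − (6)·I. We want v_3 with N^3 v_3 = 0 but N^2 v_3 ≠ 0; then v_{j-1} := N · v_j for j = 3, …, 2.

Pick v_3 = (0, 1, 0, 0)ᵀ.
Then v_2 = N · v_3 = (-2, 0, 2, 1)ᵀ.
Then v_1 = N · v_2 = (0, 1, -1, -1)ᵀ.

Sanity check: (A − (6)·I) v_1 = (0, 0, 0, 0)ᵀ = 0. ✓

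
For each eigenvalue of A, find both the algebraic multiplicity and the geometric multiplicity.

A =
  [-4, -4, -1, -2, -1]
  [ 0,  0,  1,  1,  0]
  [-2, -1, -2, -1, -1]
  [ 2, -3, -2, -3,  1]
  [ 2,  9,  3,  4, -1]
λ = -2: alg = 5, geom = 2

Step 1 — factor the characteristic polynomial to read off the algebraic multiplicities:
  χ_A(x) = (x + 2)^5

Step 2 — compute geometric multiplicities via the rank-nullity identity g(λ) = n − rank(A − λI):
  rank(A − (-2)·I) = 3, so dim ker(A − (-2)·I) = n − 3 = 2

Summary:
  λ = -2: algebraic multiplicity = 5, geometric multiplicity = 2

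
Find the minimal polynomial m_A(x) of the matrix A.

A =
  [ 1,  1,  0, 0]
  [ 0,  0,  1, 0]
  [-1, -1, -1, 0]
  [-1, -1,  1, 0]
x^3

The characteristic polynomial is χ_A(x) = x^4, so the eigenvalues are known. The minimal polynomial is
  m_A(x) = Π_λ (x − λ)^{k_λ}
where k_λ is the size of the *largest* Jordan block for λ (equivalently, the smallest k with (A − λI)^k v = 0 for every generalised eigenvector v of λ).

  λ = 0: largest Jordan block has size 3, contributing (x − 0)^3

So m_A(x) = x^3 = x^3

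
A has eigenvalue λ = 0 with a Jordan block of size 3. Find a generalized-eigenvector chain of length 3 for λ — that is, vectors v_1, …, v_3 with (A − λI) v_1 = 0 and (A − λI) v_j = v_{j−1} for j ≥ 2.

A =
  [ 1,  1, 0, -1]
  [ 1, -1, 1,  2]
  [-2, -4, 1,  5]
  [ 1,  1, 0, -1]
A Jordan chain for λ = 0 of length 3:
v_1 = (1, 0, -3, 1)ᵀ
v_2 = (1, 1, -2, 1)ᵀ
v_3 = (1, 0, 0, 0)ᵀ

Let N = A − (0)·I. We want v_3 with N^3 v_3 = 0 but N^2 v_3 ≠ 0; then v_{j-1} := N · v_j for j = 3, …, 2.

Pick v_3 = (1, 0, 0, 0)ᵀ.
Then v_2 = N · v_3 = (1, 1, -2, 1)ᵀ.
Then v_1 = N · v_2 = (1, 0, -3, 1)ᵀ.

Sanity check: (A − (0)·I) v_1 = (0, 0, 0, 0)ᵀ = 0. ✓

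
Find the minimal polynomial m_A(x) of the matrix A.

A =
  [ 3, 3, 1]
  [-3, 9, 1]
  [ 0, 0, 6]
x^2 - 12*x + 36

The characteristic polynomial is χ_A(x) = (x - 6)^3, so the eigenvalues are known. The minimal polynomial is
  m_A(x) = Π_λ (x − λ)^{k_λ}
where k_λ is the size of the *largest* Jordan block for λ (equivalently, the smallest k with (A − λI)^k v = 0 for every generalised eigenvector v of λ).

  λ = 6: largest Jordan block has size 2, contributing (x − 6)^2

So m_A(x) = (x - 6)^2 = x^2 - 12*x + 36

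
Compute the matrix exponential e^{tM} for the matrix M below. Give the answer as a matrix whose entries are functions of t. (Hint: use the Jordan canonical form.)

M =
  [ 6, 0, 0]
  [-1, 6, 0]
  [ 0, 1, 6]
e^{tM} =
  [exp(6*t), 0, 0]
  [-t*exp(6*t), exp(6*t), 0]
  [-t^2*exp(6*t)/2, t*exp(6*t), exp(6*t)]

Strategy: write M = P · J · P⁻¹ where J is a Jordan canonical form, so e^{tM} = P · e^{tJ} · P⁻¹, and e^{tJ} can be computed block-by-block.

M has Jordan form
J =
  [6, 1, 0]
  [0, 6, 1]
  [0, 0, 6]
(up to reordering of blocks).

Per-block formulas:
  For a 3×3 Jordan block J_3(6): exp(t · J_3(6)) = e^(6t)·(I + t·N + (t^2/2)·N^2), where N is the 3×3 nilpotent shift.

After assembling e^{tJ} and conjugating by P, we get:

e^{tM} =
  [exp(6*t), 0, 0]
  [-t*exp(6*t), exp(6*t), 0]
  [-t^2*exp(6*t)/2, t*exp(6*t), exp(6*t)]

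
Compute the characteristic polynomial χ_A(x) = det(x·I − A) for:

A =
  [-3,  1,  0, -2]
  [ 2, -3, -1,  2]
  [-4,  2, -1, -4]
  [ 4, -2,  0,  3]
x^4 + 4*x^3 + 6*x^2 + 4*x + 1

Expanding det(x·I − A) (e.g. by cofactor expansion or by noting that A is similar to its Jordan form J, which has the same characteristic polynomial as A) gives
  χ_A(x) = x^4 + 4*x^3 + 6*x^2 + 4*x + 1
which factors as (x + 1)^4. The eigenvalues (with algebraic multiplicities) are λ = -1 with multiplicity 4.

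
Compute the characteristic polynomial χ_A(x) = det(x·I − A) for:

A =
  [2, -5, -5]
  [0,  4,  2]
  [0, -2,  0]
x^3 - 6*x^2 + 12*x - 8

Expanding det(x·I − A) (e.g. by cofactor expansion or by noting that A is similar to its Jordan form J, which has the same characteristic polynomial as A) gives
  χ_A(x) = x^3 - 6*x^2 + 12*x - 8
which factors as (x - 2)^3. The eigenvalues (with algebraic multiplicities) are λ = 2 with multiplicity 3.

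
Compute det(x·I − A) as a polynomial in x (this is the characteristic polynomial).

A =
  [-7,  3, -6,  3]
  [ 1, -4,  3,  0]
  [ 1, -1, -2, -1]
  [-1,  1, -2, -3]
x^4 + 16*x^3 + 96*x^2 + 256*x + 256

Expanding det(x·I − A) (e.g. by cofactor expansion or by noting that A is similar to its Jordan form J, which has the same characteristic polynomial as A) gives
  χ_A(x) = x^4 + 16*x^3 + 96*x^2 + 256*x + 256
which factors as (x + 4)^4. The eigenvalues (with algebraic multiplicities) are λ = -4 with multiplicity 4.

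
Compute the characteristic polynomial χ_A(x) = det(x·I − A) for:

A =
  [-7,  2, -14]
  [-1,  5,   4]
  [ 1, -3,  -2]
x^3 + 4*x^2 - 3*x - 18

Expanding det(x·I − A) (e.g. by cofactor expansion or by noting that A is similar to its Jordan form J, which has the same characteristic polynomial as A) gives
  χ_A(x) = x^3 + 4*x^2 - 3*x - 18
which factors as (x - 2)*(x + 3)^2. The eigenvalues (with algebraic multiplicities) are λ = -3 with multiplicity 2, λ = 2 with multiplicity 1.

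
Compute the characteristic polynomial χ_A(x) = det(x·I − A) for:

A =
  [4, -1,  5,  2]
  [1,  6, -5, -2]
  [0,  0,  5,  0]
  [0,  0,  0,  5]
x^4 - 20*x^3 + 150*x^2 - 500*x + 625

Expanding det(x·I − A) (e.g. by cofactor expansion or by noting that A is similar to its Jordan form J, which has the same characteristic polynomial as A) gives
  χ_A(x) = x^4 - 20*x^3 + 150*x^2 - 500*x + 625
which factors as (x - 5)^4. The eigenvalues (with algebraic multiplicities) are λ = 5 with multiplicity 4.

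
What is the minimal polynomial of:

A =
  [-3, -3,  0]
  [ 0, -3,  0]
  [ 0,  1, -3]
x^2 + 6*x + 9

The characteristic polynomial is χ_A(x) = (x + 3)^3, so the eigenvalues are known. The minimal polynomial is
  m_A(x) = Π_λ (x − λ)^{k_λ}
where k_λ is the size of the *largest* Jordan block for λ (equivalently, the smallest k with (A − λI)^k v = 0 for every generalised eigenvector v of λ).

  λ = -3: largest Jordan block has size 2, contributing (x + 3)^2

So m_A(x) = (x + 3)^2 = x^2 + 6*x + 9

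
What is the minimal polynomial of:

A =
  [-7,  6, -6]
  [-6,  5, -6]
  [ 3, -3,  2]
x^2 - x - 2

The characteristic polynomial is χ_A(x) = (x - 2)*(x + 1)^2, so the eigenvalues are known. The minimal polynomial is
  m_A(x) = Π_λ (x − λ)^{k_λ}
where k_λ is the size of the *largest* Jordan block for λ (equivalently, the smallest k with (A − λI)^k v = 0 for every generalised eigenvector v of λ).

  λ = -1: largest Jordan block has size 1, contributing (x + 1)
  λ = 2: largest Jordan block has size 1, contributing (x − 2)

So m_A(x) = (x - 2)*(x + 1) = x^2 - x - 2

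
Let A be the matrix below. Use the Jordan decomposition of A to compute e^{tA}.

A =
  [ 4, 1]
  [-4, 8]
e^{tA} =
  [-2*t*exp(6*t) + exp(6*t), t*exp(6*t)]
  [-4*t*exp(6*t), 2*t*exp(6*t) + exp(6*t)]

Strategy: write A = P · J · P⁻¹ where J is a Jordan canonical form, so e^{tA} = P · e^{tJ} · P⁻¹, and e^{tJ} can be computed block-by-block.

A has Jordan form
J =
  [6, 1]
  [0, 6]
(up to reordering of blocks).

Per-block formulas:
  For a 2×2 Jordan block J_2(6): exp(t · J_2(6)) = e^(6t)·(I + t·N), where N is the 2×2 nilpotent shift.

After assembling e^{tJ} and conjugating by P, we get:

e^{tA} =
  [-2*t*exp(6*t) + exp(6*t), t*exp(6*t)]
  [-4*t*exp(6*t), 2*t*exp(6*t) + exp(6*t)]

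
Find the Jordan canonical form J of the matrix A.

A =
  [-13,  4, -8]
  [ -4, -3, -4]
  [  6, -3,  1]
J_2(-5) ⊕ J_1(-5)

The characteristic polynomial is
  det(x·I − A) = x^3 + 15*x^2 + 75*x + 125 = (x + 5)^3

Eigenvalues and multiplicities (the geometric multiplicity of λ is n − rank(A − λI), which equals the number of Jordan blocks for λ):
  λ = -5: algebraic multiplicity = 3, geometric multiplicity = 2

Determining the block sizes for each eigenvalue:
  λ = -5: 2 blocks summing to 3 forces exactly one block of size 2 and the rest size 1 → block sizes [2, 1]

Assembling the blocks gives a Jordan form
J =
  [-5,  1,  0]
  [ 0, -5,  0]
  [ 0,  0, -5]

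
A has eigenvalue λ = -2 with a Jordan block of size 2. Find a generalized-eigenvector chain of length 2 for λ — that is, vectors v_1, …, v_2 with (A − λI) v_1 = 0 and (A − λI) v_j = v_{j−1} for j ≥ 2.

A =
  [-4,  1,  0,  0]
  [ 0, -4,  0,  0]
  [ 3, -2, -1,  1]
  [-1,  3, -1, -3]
A Jordan chain for λ = -2 of length 2:
v_1 = (0, 0, 1, -1)ᵀ
v_2 = (0, 0, 1, 0)ᵀ

Let N = A − (-2)·I. We want v_2 with N^2 v_2 = 0 but N^1 v_2 ≠ 0; then v_{j-1} := N · v_j for j = 2, …, 2.

Pick v_2 = (0, 0, 1, 0)ᵀ.
Then v_1 = N · v_2 = (0, 0, 1, -1)ᵀ.

Sanity check: (A − (-2)·I) v_1 = (0, 0, 0, 0)ᵀ = 0. ✓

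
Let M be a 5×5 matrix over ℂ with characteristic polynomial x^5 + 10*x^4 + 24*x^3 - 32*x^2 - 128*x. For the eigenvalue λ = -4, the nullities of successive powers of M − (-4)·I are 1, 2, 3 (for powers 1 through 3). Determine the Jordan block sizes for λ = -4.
Block sizes for λ = -4: [3]

From the dimensions of kernels of powers, the number of Jordan blocks of size at least j is d_j − d_{j−1} where d_j = dim ker(N^j) (with d_0 = 0). Computing the differences gives [1, 1, 1].
The number of blocks of size exactly k is (#blocks of size ≥ k) − (#blocks of size ≥ k + 1), so the partition is: 1 block(s) of size 3.
In nonincreasing order the block sizes are [3].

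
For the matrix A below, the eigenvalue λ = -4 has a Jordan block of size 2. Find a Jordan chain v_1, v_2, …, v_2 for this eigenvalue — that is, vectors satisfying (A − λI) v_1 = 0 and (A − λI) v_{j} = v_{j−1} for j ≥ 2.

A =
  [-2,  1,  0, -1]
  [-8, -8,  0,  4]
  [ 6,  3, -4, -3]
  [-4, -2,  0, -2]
A Jordan chain for λ = -4 of length 2:
v_1 = (2, -8, 6, -4)ᵀ
v_2 = (1, 0, 0, 0)ᵀ

Let N = A − (-4)·I. We want v_2 with N^2 v_2 = 0 but N^1 v_2 ≠ 0; then v_{j-1} := N · v_j for j = 2, …, 2.

Pick v_2 = (1, 0, 0, 0)ᵀ.
Then v_1 = N · v_2 = (2, -8, 6, -4)ᵀ.

Sanity check: (A − (-4)·I) v_1 = (0, 0, 0, 0)ᵀ = 0. ✓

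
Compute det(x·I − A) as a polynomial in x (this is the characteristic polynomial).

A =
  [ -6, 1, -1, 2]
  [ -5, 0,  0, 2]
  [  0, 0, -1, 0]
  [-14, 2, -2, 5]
x^4 + 2*x^3 - 2*x - 1

Expanding det(x·I − A) (e.g. by cofactor expansion or by noting that A is similar to its Jordan form J, which has the same characteristic polynomial as A) gives
  χ_A(x) = x^4 + 2*x^3 - 2*x - 1
which factors as (x - 1)*(x + 1)^3. The eigenvalues (with algebraic multiplicities) are λ = -1 with multiplicity 3, λ = 1 with multiplicity 1.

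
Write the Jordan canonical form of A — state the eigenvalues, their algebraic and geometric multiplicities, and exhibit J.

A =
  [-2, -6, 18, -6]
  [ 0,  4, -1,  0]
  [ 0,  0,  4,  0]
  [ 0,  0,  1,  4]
J_1(-2) ⊕ J_2(4) ⊕ J_1(4)

The characteristic polynomial is
  det(x·I − A) = x^4 - 10*x^3 + 24*x^2 + 32*x - 128 = (x - 4)^3*(x + 2)

Eigenvalues and multiplicities (the geometric multiplicity of λ is n − rank(A − λI), which equals the number of Jordan blocks for λ):
  λ = -2: algebraic multiplicity = 1, geometric multiplicity = 1
  λ = 4: algebraic multiplicity = 3, geometric multiplicity = 2

Determining the block sizes for each eigenvalue:
  λ = -2: one block (gm = 1), so the single block has size am = 1 → block sizes [1]
  λ = 4: 2 blocks summing to 3 forces exactly one block of size 2 and the rest size 1 → block sizes [2, 1]

Assembling the blocks gives a Jordan form
J =
  [-2, 0, 0, 0]
  [ 0, 4, 1, 0]
  [ 0, 0, 4, 0]
  [ 0, 0, 0, 4]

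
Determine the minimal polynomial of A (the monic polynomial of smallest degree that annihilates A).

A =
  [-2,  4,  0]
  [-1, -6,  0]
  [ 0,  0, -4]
x^2 + 8*x + 16

The characteristic polynomial is χ_A(x) = (x + 4)^3, so the eigenvalues are known. The minimal polynomial is
  m_A(x) = Π_λ (x − λ)^{k_λ}
where k_λ is the size of the *largest* Jordan block for λ (equivalently, the smallest k with (A − λI)^k v = 0 for every generalised eigenvector v of λ).

  λ = -4: largest Jordan block has size 2, contributing (x + 4)^2

So m_A(x) = (x + 4)^2 = x^2 + 8*x + 16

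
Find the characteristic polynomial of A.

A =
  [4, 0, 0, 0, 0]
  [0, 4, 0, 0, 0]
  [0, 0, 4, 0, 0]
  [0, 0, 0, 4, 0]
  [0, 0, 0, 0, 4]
x^5 - 20*x^4 + 160*x^3 - 640*x^2 + 1280*x - 1024

Expanding det(x·I − A) (e.g. by cofactor expansion or by noting that A is similar to its Jordan form J, which has the same characteristic polynomial as A) gives
  χ_A(x) = x^5 - 20*x^4 + 160*x^3 - 640*x^2 + 1280*x - 1024
which factors as (x - 4)^5. The eigenvalues (with algebraic multiplicities) are λ = 4 with multiplicity 5.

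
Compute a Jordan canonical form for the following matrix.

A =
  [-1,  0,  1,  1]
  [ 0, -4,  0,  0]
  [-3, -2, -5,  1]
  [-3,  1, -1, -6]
J_3(-4) ⊕ J_1(-4)

The characteristic polynomial is
  det(x·I − A) = x^4 + 16*x^3 + 96*x^2 + 256*x + 256 = (x + 4)^4

Eigenvalues and multiplicities (the geometric multiplicity of λ is n − rank(A − λI), which equals the number of Jordan blocks for λ):
  λ = -4: algebraic multiplicity = 4, geometric multiplicity = 2

Determining the block sizes for each eigenvalue:
  λ = -4: with am = 4 and gm = 2, the partition is not yet determined (e.g. several partitions of 4 into 2 parts exist). Let N = A − (-4)·I. Computing rank(N^1) = 2, rank(N^2) = 1, rank(N^3) = 0; the number of blocks of size ≥ j is rank(N^{j−1}) − rank(N^j), giving [2, 1, 1]. So we have 1 block(s) of size 3, 1 block(s) of size 1 → block sizes [3, 1]

Assembling the blocks gives a Jordan form
J =
  [-4,  1,  0,  0]
  [ 0, -4,  1,  0]
  [ 0,  0, -4,  0]
  [ 0,  0,  0, -4]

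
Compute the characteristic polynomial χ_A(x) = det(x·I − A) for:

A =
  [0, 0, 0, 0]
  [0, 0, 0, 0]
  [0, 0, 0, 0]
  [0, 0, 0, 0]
x^4

Expanding det(x·I − A) (e.g. by cofactor expansion or by noting that A is similar to its Jordan form J, which has the same characteristic polynomial as A) gives
  χ_A(x) = x^4
which factors as x^4. The eigenvalues (with algebraic multiplicities) are λ = 0 with multiplicity 4.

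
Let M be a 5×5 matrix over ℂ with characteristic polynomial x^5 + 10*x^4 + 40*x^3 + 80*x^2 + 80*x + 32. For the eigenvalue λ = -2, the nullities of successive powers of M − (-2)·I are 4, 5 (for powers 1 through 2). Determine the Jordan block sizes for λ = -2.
Block sizes for λ = -2: [2, 1, 1, 1]

From the dimensions of kernels of powers, the number of Jordan blocks of size at least j is d_j − d_{j−1} where d_j = dim ker(N^j) (with d_0 = 0). Computing the differences gives [4, 1].
The number of blocks of size exactly k is (#blocks of size ≥ k) − (#blocks of size ≥ k + 1), so the partition is: 3 block(s) of size 1, 1 block(s) of size 2.
In nonincreasing order the block sizes are [2, 1, 1, 1].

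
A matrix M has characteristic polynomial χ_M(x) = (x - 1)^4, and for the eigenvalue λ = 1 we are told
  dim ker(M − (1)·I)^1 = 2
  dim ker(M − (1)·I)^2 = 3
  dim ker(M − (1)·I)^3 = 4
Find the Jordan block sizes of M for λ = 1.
Block sizes for λ = 1: [3, 1]

From the dimensions of kernels of powers, the number of Jordan blocks of size at least j is d_j − d_{j−1} where d_j = dim ker(N^j) (with d_0 = 0). Computing the differences gives [2, 1, 1].
The number of blocks of size exactly k is (#blocks of size ≥ k) − (#blocks of size ≥ k + 1), so the partition is: 1 block(s) of size 1, 1 block(s) of size 3.
In nonincreasing order the block sizes are [3, 1].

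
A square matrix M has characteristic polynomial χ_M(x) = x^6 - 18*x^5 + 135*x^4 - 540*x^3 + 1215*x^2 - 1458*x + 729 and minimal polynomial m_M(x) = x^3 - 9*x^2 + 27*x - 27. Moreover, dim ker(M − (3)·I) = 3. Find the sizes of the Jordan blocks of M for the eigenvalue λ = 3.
Block sizes for λ = 3: [3, 2, 1]

Step 1 — from the characteristic polynomial, algebraic multiplicity of λ = 3 is 6. From dim ker(M − (3)·I) = 3, there are exactly 3 Jordan blocks for λ = 3.
Step 2 — from the minimal polynomial, the factor (x − 3)^3 tells us the largest block for λ = 3 has size 3.
Step 3 — with total size 6, 3 blocks, and largest block 3, the block sizes (in nonincreasing order) are [3, 2, 1].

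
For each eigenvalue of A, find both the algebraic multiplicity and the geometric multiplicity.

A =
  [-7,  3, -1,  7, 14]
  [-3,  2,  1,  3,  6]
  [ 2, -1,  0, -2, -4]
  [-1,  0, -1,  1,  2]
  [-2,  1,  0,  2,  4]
λ = 0: alg = 5, geom = 3

Step 1 — factor the characteristic polynomial to read off the algebraic multiplicities:
  χ_A(x) = x^5

Step 2 — compute geometric multiplicities via the rank-nullity identity g(λ) = n − rank(A − λI):
  rank(A − (0)·I) = 2, so dim ker(A − (0)·I) = n − 2 = 3

Summary:
  λ = 0: algebraic multiplicity = 5, geometric multiplicity = 3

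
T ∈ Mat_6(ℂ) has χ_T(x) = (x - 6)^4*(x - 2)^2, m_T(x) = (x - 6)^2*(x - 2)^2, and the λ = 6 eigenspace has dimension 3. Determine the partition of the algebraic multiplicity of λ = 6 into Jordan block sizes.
Block sizes for λ = 6: [2, 1, 1]

Step 1 — from the characteristic polynomial, algebraic multiplicity of λ = 6 is 4. From dim ker(T − (6)·I) = 3, there are exactly 3 Jordan blocks for λ = 6.
Step 2 — from the minimal polynomial, the factor (x − 6)^2 tells us the largest block for λ = 6 has size 2.
Step 3 — with total size 4, 3 blocks, and largest block 2, the block sizes (in nonincreasing order) are [2, 1, 1].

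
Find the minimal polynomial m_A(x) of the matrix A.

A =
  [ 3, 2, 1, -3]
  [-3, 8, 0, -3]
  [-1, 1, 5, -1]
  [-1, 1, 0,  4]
x^3 - 15*x^2 + 75*x - 125

The characteristic polynomial is χ_A(x) = (x - 5)^4, so the eigenvalues are known. The minimal polynomial is
  m_A(x) = Π_λ (x − λ)^{k_λ}
where k_λ is the size of the *largest* Jordan block for λ (equivalently, the smallest k with (A − λI)^k v = 0 for every generalised eigenvector v of λ).

  λ = 5: largest Jordan block has size 3, contributing (x − 5)^3

So m_A(x) = (x - 5)^3 = x^3 - 15*x^2 + 75*x - 125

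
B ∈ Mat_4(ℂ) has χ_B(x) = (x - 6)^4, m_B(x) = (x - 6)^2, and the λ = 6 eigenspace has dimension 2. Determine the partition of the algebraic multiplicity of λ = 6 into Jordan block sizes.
Block sizes for λ = 6: [2, 2]

Step 1 — from the characteristic polynomial, algebraic multiplicity of λ = 6 is 4. From dim ker(B − (6)·I) = 2, there are exactly 2 Jordan blocks for λ = 6.
Step 2 — from the minimal polynomial, the factor (x − 6)^2 tells us the largest block for λ = 6 has size 2.
Step 3 — with total size 4, 2 blocks, and largest block 2, the block sizes (in nonincreasing order) are [2, 2].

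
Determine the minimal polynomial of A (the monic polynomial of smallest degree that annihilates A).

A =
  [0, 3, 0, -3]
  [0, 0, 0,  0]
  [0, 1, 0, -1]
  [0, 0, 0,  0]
x^2

The characteristic polynomial is χ_A(x) = x^4, so the eigenvalues are known. The minimal polynomial is
  m_A(x) = Π_λ (x − λ)^{k_λ}
where k_λ is the size of the *largest* Jordan block for λ (equivalently, the smallest k with (A − λI)^k v = 0 for every generalised eigenvector v of λ).

  λ = 0: largest Jordan block has size 2, contributing (x − 0)^2

So m_A(x) = x^2 = x^2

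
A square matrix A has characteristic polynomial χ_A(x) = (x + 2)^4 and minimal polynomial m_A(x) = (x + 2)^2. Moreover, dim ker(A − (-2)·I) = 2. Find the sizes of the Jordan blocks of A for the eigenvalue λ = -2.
Block sizes for λ = -2: [2, 2]

Step 1 — from the characteristic polynomial, algebraic multiplicity of λ = -2 is 4. From dim ker(A − (-2)·I) = 2, there are exactly 2 Jordan blocks for λ = -2.
Step 2 — from the minimal polynomial, the factor (x + 2)^2 tells us the largest block for λ = -2 has size 2.
Step 3 — with total size 4, 2 blocks, and largest block 2, the block sizes (in nonincreasing order) are [2, 2].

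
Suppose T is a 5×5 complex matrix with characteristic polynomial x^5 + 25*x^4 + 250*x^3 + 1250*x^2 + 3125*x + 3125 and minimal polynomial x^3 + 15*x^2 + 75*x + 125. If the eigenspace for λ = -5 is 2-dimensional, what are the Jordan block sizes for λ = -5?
Block sizes for λ = -5: [3, 2]

Step 1 — from the characteristic polynomial, algebraic multiplicity of λ = -5 is 5. From dim ker(T − (-5)·I) = 2, there are exactly 2 Jordan blocks for λ = -5.
Step 2 — from the minimal polynomial, the factor (x + 5)^3 tells us the largest block for λ = -5 has size 3.
Step 3 — with total size 5, 2 blocks, and largest block 3, the block sizes (in nonincreasing order) are [3, 2].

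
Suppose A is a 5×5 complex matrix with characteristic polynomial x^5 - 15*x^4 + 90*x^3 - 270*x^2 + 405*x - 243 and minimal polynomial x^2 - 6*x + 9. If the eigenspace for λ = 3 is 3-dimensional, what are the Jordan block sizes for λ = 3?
Block sizes for λ = 3: [2, 2, 1]

Step 1 — from the characteristic polynomial, algebraic multiplicity of λ = 3 is 5. From dim ker(A − (3)·I) = 3, there are exactly 3 Jordan blocks for λ = 3.
Step 2 — from the minimal polynomial, the factor (x − 3)^2 tells us the largest block for λ = 3 has size 2.
Step 3 — with total size 5, 3 blocks, and largest block 2, the block sizes (in nonincreasing order) are [2, 2, 1].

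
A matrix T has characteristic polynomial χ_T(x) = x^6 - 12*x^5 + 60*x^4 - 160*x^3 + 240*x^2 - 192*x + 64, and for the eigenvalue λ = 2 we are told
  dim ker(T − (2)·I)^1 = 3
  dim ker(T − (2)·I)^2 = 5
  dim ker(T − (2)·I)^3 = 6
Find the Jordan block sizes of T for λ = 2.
Block sizes for λ = 2: [3, 2, 1]

From the dimensions of kernels of powers, the number of Jordan blocks of size at least j is d_j − d_{j−1} where d_j = dim ker(N^j) (with d_0 = 0). Computing the differences gives [3, 2, 1].
The number of blocks of size exactly k is (#blocks of size ≥ k) − (#blocks of size ≥ k + 1), so the partition is: 1 block(s) of size 1, 1 block(s) of size 2, 1 block(s) of size 3.
In nonincreasing order the block sizes are [3, 2, 1].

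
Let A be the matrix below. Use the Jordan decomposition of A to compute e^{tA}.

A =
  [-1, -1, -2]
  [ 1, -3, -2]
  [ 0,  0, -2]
e^{tA} =
  [t*exp(-2*t) + exp(-2*t), -t*exp(-2*t), -2*t*exp(-2*t)]
  [t*exp(-2*t), -t*exp(-2*t) + exp(-2*t), -2*t*exp(-2*t)]
  [0, 0, exp(-2*t)]

Strategy: write A = P · J · P⁻¹ where J is a Jordan canonical form, so e^{tA} = P · e^{tJ} · P⁻¹, and e^{tJ} can be computed block-by-block.

A has Jordan form
J =
  [-2,  1,  0]
  [ 0, -2,  0]
  [ 0,  0, -2]
(up to reordering of blocks).

Per-block formulas:
  For a 2×2 Jordan block J_2(-2): exp(t · J_2(-2)) = e^(-2t)·(I + t·N), where N is the 2×2 nilpotent shift.
  For a 1×1 block at λ = -2: exp(t · [-2]) = [e^(-2t)].

After assembling e^{tJ} and conjugating by P, we get:

e^{tA} =
  [t*exp(-2*t) + exp(-2*t), -t*exp(-2*t), -2*t*exp(-2*t)]
  [t*exp(-2*t), -t*exp(-2*t) + exp(-2*t), -2*t*exp(-2*t)]
  [0, 0, exp(-2*t)]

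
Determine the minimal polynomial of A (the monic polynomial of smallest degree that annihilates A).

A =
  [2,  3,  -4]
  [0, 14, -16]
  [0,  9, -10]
x^2 - 4*x + 4

The characteristic polynomial is χ_A(x) = (x - 2)^3, so the eigenvalues are known. The minimal polynomial is
  m_A(x) = Π_λ (x − λ)^{k_λ}
where k_λ is the size of the *largest* Jordan block for λ (equivalently, the smallest k with (A − λI)^k v = 0 for every generalised eigenvector v of λ).

  λ = 2: largest Jordan block has size 2, contributing (x − 2)^2

So m_A(x) = (x - 2)^2 = x^2 - 4*x + 4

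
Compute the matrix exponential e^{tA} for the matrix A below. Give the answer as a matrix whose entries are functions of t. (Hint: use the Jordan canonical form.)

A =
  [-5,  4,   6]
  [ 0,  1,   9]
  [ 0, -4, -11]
e^{tA} =
  [exp(-5*t), 4*t*exp(-5*t), 6*t*exp(-5*t)]
  [0, 6*t*exp(-5*t) + exp(-5*t), 9*t*exp(-5*t)]
  [0, -4*t*exp(-5*t), -6*t*exp(-5*t) + exp(-5*t)]

Strategy: write A = P · J · P⁻¹ where J is a Jordan canonical form, so e^{tA} = P · e^{tJ} · P⁻¹, and e^{tJ} can be computed block-by-block.

A has Jordan form
J =
  [-5,  1,  0]
  [ 0, -5,  0]
  [ 0,  0, -5]
(up to reordering of blocks).

Per-block formulas:
  For a 2×2 Jordan block J_2(-5): exp(t · J_2(-5)) = e^(-5t)·(I + t·N), where N is the 2×2 nilpotent shift.
  For a 1×1 block at λ = -5: exp(t · [-5]) = [e^(-5t)].

After assembling e^{tJ} and conjugating by P, we get:

e^{tA} =
  [exp(-5*t), 4*t*exp(-5*t), 6*t*exp(-5*t)]
  [0, 6*t*exp(-5*t) + exp(-5*t), 9*t*exp(-5*t)]
  [0, -4*t*exp(-5*t), -6*t*exp(-5*t) + exp(-5*t)]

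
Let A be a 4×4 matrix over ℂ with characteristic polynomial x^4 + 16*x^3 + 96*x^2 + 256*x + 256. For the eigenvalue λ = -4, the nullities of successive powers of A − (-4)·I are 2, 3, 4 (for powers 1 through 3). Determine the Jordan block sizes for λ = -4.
Block sizes for λ = -4: [3, 1]

From the dimensions of kernels of powers, the number of Jordan blocks of size at least j is d_j − d_{j−1} where d_j = dim ker(N^j) (with d_0 = 0). Computing the differences gives [2, 1, 1].
The number of blocks of size exactly k is (#blocks of size ≥ k) − (#blocks of size ≥ k + 1), so the partition is: 1 block(s) of size 1, 1 block(s) of size 3.
In nonincreasing order the block sizes are [3, 1].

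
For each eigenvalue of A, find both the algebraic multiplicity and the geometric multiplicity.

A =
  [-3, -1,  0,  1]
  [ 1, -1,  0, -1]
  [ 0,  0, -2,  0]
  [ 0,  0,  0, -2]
λ = -2: alg = 4, geom = 3

Step 1 — factor the characteristic polynomial to read off the algebraic multiplicities:
  χ_A(x) = (x + 2)^4

Step 2 — compute geometric multiplicities via the rank-nullity identity g(λ) = n − rank(A − λI):
  rank(A − (-2)·I) = 1, so dim ker(A − (-2)·I) = n − 1 = 3

Summary:
  λ = -2: algebraic multiplicity = 4, geometric multiplicity = 3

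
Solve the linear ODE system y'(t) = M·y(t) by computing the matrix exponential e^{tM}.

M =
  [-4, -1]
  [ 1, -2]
e^{tM} =
  [-t*exp(-3*t) + exp(-3*t), -t*exp(-3*t)]
  [t*exp(-3*t), t*exp(-3*t) + exp(-3*t)]

Strategy: write M = P · J · P⁻¹ where J is a Jordan canonical form, so e^{tM} = P · e^{tJ} · P⁻¹, and e^{tJ} can be computed block-by-block.

M has Jordan form
J =
  [-3,  1]
  [ 0, -3]
(up to reordering of blocks).

Per-block formulas:
  For a 2×2 Jordan block J_2(-3): exp(t · J_2(-3)) = e^(-3t)·(I + t·N), where N is the 2×2 nilpotent shift.

After assembling e^{tJ} and conjugating by P, we get:

e^{tM} =
  [-t*exp(-3*t) + exp(-3*t), -t*exp(-3*t)]
  [t*exp(-3*t), t*exp(-3*t) + exp(-3*t)]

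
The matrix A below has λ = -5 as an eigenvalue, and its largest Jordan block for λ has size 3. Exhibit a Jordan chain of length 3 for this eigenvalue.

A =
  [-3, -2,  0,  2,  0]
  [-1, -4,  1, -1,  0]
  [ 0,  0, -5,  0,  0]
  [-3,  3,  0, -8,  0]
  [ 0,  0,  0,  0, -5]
A Jordan chain for λ = -5 of length 3:
v_1 = (-2, 1, 0, 3, 0)ᵀ
v_2 = (0, 1, 0, 0, 0)ᵀ
v_3 = (0, 0, 1, 0, 0)ᵀ

Let N = A − (-5)·I. We want v_3 with N^3 v_3 = 0 but N^2 v_3 ≠ 0; then v_{j-1} := N · v_j for j = 3, …, 2.

Pick v_3 = (0, 0, 1, 0, 0)ᵀ.
Then v_2 = N · v_3 = (0, 1, 0, 0, 0)ᵀ.
Then v_1 = N · v_2 = (-2, 1, 0, 3, 0)ᵀ.

Sanity check: (A − (-5)·I) v_1 = (0, 0, 0, 0, 0)ᵀ = 0. ✓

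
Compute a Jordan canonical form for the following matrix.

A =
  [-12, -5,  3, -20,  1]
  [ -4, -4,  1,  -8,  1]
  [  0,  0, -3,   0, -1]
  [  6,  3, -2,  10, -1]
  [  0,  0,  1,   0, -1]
J_3(-2) ⊕ J_2(-2)

The characteristic polynomial is
  det(x·I − A) = x^5 + 10*x^4 + 40*x^3 + 80*x^2 + 80*x + 32 = (x + 2)^5

Eigenvalues and multiplicities (the geometric multiplicity of λ is n − rank(A − λI), which equals the number of Jordan blocks for λ):
  λ = -2: algebraic multiplicity = 5, geometric multiplicity = 2

Determining the block sizes for each eigenvalue:
  λ = -2: with am = 5 and gm = 2, the partition is not yet determined (e.g. several partitions of 5 into 2 parts exist). Let N = A − (-2)·I. Computing rank(N^1) = 3, rank(N^2) = 1, rank(N^3) = 0; the number of blocks of size ≥ j is rank(N^{j−1}) − rank(N^j), giving [2, 2, 1]. So we have 1 block(s) of size 3, 1 block(s) of size 2 → block sizes [3, 2]

Assembling the blocks gives a Jordan form
J =
  [-2,  1,  0,  0,  0]
  [ 0, -2,  1,  0,  0]
  [ 0,  0, -2,  0,  0]
  [ 0,  0,  0, -2,  1]
  [ 0,  0,  0,  0, -2]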